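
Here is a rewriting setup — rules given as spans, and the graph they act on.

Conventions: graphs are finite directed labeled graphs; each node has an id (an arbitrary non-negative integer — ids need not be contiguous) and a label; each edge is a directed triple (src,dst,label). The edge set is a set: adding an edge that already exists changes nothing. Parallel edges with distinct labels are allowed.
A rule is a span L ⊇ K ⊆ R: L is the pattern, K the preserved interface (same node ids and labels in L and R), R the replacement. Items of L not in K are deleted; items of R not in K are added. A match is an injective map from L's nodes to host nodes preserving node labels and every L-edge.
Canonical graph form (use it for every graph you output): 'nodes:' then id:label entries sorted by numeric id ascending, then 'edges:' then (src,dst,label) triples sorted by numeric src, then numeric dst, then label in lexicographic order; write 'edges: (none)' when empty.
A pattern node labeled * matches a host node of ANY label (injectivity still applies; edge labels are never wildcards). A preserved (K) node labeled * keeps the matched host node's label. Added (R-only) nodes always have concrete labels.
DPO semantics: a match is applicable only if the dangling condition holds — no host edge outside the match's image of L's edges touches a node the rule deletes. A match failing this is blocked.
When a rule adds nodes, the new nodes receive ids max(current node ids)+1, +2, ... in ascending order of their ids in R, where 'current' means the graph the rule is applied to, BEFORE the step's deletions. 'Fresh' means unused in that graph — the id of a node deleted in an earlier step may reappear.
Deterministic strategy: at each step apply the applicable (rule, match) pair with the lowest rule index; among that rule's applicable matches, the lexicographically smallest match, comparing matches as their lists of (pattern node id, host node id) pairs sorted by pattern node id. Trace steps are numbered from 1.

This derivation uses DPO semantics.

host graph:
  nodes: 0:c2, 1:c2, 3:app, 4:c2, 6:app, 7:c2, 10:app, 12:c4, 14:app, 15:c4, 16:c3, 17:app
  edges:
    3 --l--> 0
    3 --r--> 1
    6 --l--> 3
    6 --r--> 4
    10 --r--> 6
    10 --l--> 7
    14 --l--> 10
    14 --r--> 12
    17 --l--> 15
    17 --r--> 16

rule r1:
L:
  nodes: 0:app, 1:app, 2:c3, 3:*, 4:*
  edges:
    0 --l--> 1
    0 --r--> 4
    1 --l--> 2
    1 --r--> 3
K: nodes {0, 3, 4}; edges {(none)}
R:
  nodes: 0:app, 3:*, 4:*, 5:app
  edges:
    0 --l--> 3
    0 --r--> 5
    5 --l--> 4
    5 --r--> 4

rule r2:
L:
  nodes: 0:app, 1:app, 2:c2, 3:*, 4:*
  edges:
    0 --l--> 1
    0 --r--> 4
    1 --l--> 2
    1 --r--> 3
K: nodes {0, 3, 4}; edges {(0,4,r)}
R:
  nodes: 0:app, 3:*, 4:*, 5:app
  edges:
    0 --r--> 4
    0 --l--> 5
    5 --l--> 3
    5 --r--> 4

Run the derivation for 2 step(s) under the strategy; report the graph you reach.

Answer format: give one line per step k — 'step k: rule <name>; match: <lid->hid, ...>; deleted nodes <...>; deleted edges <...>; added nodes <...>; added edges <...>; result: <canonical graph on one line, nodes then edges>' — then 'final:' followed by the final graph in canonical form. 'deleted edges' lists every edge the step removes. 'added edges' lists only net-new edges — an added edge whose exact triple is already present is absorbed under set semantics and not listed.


step 1: rule r2; match: 0->6, 1->3, 2->0, 3->1, 4->4; deleted nodes 0, 3; deleted edges (3,0,l); (3,1,r); (6,3,l); added nodes 18; added edges (6,18,l); (18,1,l); (18,4,r); result: nodes: 1:c2, 4:c2, 6:app, 7:c2, 10:app, 12:c4, 14:app, 15:c4, 16:c3, 17:app, 18:app edges: (6,4,r); (6,18,l); (10,6,r); (10,7,l); (14,10,l); (14,12,r); (17,15,l); (17,16,r); (18,1,l); (18,4,r)
step 2: rule r2; match: 0->14, 1->10, 2->7, 3->6, 4->12; deleted nodes 7, 10; deleted edges (10,6,r); (10,7,l); (14,10,l); added nodes 19; added edges (14,19,l); (19,6,l); (19,12,r); result: nodes: 1:c2, 4:c2, 6:app, 12:c4, 14:app, 15:c4, 16:c3, 17:app, 18:app, 19:app edges: (6,4,r); (6,18,l); (14,12,r); (14,19,l); (17,15,l); (17,16,r); (18,1,l); (18,4,r); (19,6,l); (19,12,r)
final:
nodes: 1:c2, 4:c2, 6:app, 12:c4, 14:app, 15:c4, 16:c3, 17:app, 18:app, 19:app
edges: (6,4,r); (6,18,l); (14,12,r); (14,19,l); (17,15,l); (17,16,r); (18,1,l); (18,4,r); (19,6,l); (19,12,r)


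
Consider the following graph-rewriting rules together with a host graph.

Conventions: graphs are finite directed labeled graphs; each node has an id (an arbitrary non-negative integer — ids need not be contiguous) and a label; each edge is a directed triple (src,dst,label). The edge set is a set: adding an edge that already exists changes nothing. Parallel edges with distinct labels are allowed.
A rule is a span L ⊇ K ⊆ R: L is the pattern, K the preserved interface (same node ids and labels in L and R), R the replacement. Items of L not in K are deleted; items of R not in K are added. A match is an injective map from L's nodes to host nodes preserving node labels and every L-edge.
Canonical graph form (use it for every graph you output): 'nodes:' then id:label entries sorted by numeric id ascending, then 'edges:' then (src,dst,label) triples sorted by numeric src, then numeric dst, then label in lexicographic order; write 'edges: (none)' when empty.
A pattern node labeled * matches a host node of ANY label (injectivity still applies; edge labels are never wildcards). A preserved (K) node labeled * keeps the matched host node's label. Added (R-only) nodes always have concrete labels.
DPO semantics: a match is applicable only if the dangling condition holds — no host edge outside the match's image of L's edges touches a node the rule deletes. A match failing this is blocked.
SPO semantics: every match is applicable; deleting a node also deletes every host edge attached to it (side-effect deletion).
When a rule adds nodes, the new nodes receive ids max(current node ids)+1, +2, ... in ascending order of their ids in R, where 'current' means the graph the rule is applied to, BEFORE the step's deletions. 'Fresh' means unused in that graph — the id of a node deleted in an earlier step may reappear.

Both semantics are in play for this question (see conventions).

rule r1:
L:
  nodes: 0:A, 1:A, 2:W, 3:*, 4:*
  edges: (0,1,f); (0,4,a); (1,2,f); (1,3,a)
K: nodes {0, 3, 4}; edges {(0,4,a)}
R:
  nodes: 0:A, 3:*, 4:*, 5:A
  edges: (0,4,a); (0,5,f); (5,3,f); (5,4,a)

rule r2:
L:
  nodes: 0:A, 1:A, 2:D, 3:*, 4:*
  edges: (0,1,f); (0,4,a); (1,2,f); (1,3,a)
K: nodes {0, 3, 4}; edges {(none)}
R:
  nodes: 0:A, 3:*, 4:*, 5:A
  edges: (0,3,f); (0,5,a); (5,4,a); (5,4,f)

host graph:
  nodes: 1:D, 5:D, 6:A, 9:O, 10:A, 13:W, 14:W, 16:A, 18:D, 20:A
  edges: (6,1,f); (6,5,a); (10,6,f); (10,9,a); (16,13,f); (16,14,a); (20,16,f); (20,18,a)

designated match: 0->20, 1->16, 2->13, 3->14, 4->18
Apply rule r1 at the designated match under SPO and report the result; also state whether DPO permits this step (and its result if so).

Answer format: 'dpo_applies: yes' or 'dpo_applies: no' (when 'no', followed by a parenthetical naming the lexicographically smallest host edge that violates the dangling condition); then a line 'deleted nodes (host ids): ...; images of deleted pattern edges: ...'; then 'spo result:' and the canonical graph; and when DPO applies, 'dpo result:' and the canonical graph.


dpo_applies: yes
deleted nodes (host ids): 13, 16; images of deleted pattern edges: (16,13,f); (16,14,a); (20,16,f)
spo result:
nodes: 1:D, 5:D, 6:A, 9:O, 10:A, 14:W, 18:D, 20:A, 21:A
edges: (6,1,f); (6,5,a); (10,6,f); (10,9,a); (20,18,a); (20,21,f); (21,14,f); (21,18,a)
dpo result:
nodes: 1:D, 5:D, 6:A, 9:O, 10:A, 14:W, 18:D, 20:A, 21:A
edges: (6,1,f); (6,5,a); (10,6,f); (10,9,a); (20,18,a); (20,21,f); (21,14,f); (21,18,a)


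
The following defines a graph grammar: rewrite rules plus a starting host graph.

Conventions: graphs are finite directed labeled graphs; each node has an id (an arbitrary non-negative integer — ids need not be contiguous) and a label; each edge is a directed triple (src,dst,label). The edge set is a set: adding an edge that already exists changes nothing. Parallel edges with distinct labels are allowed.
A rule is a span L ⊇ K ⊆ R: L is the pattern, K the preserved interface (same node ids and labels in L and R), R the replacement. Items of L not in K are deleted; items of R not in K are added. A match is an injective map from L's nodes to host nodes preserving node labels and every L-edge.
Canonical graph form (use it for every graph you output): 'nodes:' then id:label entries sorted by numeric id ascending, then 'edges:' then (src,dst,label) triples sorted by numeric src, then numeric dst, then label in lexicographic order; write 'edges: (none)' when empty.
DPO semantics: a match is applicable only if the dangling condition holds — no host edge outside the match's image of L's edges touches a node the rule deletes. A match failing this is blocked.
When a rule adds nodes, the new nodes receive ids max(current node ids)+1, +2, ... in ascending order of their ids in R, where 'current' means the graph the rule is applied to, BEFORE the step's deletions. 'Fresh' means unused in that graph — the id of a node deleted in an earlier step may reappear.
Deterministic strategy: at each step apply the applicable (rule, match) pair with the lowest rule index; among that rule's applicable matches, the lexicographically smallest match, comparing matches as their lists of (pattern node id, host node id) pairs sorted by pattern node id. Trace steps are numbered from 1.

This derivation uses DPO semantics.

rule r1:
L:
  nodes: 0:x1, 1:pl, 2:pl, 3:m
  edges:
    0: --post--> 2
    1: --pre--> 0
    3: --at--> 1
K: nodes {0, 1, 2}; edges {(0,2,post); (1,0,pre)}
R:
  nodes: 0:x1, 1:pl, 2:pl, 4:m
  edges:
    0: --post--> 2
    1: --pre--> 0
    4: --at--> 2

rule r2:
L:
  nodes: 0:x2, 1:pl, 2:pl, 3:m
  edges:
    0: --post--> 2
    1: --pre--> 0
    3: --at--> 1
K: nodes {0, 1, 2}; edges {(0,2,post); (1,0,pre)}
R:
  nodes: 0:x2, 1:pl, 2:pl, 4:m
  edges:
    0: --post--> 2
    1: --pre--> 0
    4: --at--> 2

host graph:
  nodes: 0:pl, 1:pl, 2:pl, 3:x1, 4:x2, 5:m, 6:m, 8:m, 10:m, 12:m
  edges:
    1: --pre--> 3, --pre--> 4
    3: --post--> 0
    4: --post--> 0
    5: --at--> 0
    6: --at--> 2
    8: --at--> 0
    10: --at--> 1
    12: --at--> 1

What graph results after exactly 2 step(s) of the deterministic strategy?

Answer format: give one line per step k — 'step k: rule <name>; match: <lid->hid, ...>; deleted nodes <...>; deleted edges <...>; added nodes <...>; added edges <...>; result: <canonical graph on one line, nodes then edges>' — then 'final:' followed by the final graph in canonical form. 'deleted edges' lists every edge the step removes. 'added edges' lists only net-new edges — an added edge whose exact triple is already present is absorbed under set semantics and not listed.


step 1: rule r1; match: 0->3, 1->1, 2->0, 3->10; deleted nodes 10; deleted edges (10,1,at); added nodes 13; added edges (13,0,at); result: nodes: 0:pl, 1:pl, 2:pl, 3:x1, 4:x2, 5:m, 6:m, 8:m, 12:m, 13:m edges: (1,3,pre); (1,4,pre); (3,0,post); (4,0,post); (5,0,at); (6,2,at); (8,0,at); (12,1,at); (13,0,at)
step 2: rule r1; match: 0->3, 1->1, 2->0, 3->12; deleted nodes 12; deleted edges (12,1,at); added nodes 14; added edges (14,0,at); result: nodes: 0:pl, 1:pl, 2:pl, 3:x1, 4:x2, 5:m, 6:m, 8:m, 13:m, 14:m edges: (1,3,pre); (1,4,pre); (3,0,post); (4,0,post); (5,0,at); (6,2,at); (8,0,at); (13,0,at); (14,0,at)
final:
nodes: 0:pl, 1:pl, 2:pl, 3:x1, 4:x2, 5:m, 6:m, 8:m, 13:m, 14:m
edges: (1,3,pre); (1,4,pre); (3,0,post); (4,0,post); (5,0,at); (6,2,at); (8,0,at); (13,0,at); (14,0,at)


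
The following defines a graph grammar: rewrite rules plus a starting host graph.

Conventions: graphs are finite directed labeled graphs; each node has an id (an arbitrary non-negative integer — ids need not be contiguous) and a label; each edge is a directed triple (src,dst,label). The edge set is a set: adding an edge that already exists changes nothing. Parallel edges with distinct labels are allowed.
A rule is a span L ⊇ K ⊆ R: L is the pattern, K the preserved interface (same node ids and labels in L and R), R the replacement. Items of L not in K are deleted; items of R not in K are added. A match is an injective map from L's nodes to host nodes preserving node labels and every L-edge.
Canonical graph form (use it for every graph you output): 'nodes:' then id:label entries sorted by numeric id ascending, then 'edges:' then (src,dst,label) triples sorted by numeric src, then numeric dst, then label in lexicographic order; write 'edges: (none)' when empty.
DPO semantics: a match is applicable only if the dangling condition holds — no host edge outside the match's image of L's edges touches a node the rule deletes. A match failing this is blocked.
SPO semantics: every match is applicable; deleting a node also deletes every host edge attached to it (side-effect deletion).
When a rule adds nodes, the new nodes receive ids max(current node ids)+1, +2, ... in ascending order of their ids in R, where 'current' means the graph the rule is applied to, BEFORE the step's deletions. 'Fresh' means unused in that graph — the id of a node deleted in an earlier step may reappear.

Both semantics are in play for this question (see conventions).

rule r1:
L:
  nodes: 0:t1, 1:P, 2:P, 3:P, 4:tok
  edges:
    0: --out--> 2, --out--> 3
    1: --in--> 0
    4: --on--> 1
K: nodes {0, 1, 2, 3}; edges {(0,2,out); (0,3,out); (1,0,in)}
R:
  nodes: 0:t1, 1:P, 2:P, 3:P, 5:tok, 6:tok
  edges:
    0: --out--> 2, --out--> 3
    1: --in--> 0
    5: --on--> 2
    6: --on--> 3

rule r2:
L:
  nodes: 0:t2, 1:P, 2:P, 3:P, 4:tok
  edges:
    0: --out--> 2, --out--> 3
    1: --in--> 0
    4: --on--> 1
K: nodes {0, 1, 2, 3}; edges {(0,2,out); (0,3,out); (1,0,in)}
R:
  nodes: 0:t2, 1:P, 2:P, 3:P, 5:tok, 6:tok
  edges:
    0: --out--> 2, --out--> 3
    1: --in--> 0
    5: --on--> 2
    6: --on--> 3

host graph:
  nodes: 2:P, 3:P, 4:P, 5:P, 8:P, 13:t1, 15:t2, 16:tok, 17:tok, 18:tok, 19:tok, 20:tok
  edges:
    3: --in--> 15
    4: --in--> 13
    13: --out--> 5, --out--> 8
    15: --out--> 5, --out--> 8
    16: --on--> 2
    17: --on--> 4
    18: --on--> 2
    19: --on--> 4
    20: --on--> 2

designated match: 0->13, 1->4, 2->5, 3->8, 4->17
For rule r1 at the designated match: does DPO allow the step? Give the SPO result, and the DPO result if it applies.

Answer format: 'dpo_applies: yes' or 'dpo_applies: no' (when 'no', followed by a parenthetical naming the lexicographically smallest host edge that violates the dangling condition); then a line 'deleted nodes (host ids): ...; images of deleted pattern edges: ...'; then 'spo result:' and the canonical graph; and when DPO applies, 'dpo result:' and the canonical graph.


dpo_applies: yes
deleted nodes (host ids): 17; images of deleted pattern edges: (17,4,on)
spo result:
nodes: 2:P, 3:P, 4:P, 5:P, 8:P, 13:t1, 15:t2, 16:tok, 18:tok, 19:tok, 20:tok, 21:tok, 22:tok
edges: (3,15,in); (4,13,in); (13,5,out); (13,8,out); (15,5,out); (15,8,out); (16,2,on); (18,2,on); (19,4,on); (20,2,on); (21,5,on); (22,8,on)
dpo result:
nodes: 2:P, 3:P, 4:P, 5:P, 8:P, 13:t1, 15:t2, 16:tok, 18:tok, 19:tok, 20:tok, 21:tok, 22:tok
edges: (3,15,in); (4,13,in); (13,5,out); (13,8,out); (15,5,out); (15,8,out); (16,2,on); (18,2,on); (19,4,on); (20,2,on); (21,5,on); (22,8,on)


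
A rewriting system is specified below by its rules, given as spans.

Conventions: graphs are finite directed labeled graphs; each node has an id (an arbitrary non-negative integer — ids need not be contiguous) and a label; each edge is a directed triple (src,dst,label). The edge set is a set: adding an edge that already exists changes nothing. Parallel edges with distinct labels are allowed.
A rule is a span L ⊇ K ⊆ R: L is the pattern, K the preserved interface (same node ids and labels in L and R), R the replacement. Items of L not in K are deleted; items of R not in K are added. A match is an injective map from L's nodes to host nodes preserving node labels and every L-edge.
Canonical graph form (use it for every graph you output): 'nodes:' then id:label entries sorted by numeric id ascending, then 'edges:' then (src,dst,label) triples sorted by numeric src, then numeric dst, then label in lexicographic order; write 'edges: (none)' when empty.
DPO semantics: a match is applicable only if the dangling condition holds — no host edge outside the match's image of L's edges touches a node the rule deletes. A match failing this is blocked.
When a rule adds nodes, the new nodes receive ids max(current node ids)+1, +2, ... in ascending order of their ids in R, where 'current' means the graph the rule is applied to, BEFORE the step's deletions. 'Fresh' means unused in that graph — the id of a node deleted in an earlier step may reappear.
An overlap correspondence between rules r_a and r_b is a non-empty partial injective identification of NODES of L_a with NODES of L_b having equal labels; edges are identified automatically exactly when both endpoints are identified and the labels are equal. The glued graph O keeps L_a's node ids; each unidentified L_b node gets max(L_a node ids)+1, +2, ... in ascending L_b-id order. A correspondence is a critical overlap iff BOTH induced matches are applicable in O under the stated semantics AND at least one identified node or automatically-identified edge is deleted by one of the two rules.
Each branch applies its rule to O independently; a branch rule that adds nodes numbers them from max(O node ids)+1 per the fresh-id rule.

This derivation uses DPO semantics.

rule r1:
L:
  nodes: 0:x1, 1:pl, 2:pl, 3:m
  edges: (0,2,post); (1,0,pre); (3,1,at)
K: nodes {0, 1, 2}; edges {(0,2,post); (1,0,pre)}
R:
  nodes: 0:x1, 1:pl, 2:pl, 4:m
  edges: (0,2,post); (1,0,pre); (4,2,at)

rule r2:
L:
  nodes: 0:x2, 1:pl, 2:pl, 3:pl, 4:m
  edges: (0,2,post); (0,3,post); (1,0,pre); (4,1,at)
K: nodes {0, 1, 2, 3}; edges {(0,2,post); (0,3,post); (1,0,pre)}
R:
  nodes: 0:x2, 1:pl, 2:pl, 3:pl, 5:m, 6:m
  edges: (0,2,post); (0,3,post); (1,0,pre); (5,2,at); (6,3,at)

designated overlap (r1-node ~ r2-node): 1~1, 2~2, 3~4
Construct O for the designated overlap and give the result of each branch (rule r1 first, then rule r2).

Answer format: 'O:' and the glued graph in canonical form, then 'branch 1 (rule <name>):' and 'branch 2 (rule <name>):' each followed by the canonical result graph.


O:
nodes: 0:x1, 1:pl, 2:pl, 3:m, 4:x2, 5:pl
edges: (0,2,post); (1,0,pre); (1,4,pre); (3,1,at); (4,2,post); (4,5,post)
branch 1 (rule r1):
nodes: 0:x1, 1:pl, 2:pl, 4:x2, 5:pl, 6:m
edges: (0,2,post); (1,0,pre); (1,4,pre); (4,2,post); (4,5,post); (6,2,at)
branch 2 (rule r2):
nodes: 0:x1, 1:pl, 2:pl, 4:x2, 5:pl, 6:m, 7:m
edges: (0,2,post); (1,0,pre); (1,4,pre); (4,2,post); (4,5,post); (6,2,at); (7,5,at)


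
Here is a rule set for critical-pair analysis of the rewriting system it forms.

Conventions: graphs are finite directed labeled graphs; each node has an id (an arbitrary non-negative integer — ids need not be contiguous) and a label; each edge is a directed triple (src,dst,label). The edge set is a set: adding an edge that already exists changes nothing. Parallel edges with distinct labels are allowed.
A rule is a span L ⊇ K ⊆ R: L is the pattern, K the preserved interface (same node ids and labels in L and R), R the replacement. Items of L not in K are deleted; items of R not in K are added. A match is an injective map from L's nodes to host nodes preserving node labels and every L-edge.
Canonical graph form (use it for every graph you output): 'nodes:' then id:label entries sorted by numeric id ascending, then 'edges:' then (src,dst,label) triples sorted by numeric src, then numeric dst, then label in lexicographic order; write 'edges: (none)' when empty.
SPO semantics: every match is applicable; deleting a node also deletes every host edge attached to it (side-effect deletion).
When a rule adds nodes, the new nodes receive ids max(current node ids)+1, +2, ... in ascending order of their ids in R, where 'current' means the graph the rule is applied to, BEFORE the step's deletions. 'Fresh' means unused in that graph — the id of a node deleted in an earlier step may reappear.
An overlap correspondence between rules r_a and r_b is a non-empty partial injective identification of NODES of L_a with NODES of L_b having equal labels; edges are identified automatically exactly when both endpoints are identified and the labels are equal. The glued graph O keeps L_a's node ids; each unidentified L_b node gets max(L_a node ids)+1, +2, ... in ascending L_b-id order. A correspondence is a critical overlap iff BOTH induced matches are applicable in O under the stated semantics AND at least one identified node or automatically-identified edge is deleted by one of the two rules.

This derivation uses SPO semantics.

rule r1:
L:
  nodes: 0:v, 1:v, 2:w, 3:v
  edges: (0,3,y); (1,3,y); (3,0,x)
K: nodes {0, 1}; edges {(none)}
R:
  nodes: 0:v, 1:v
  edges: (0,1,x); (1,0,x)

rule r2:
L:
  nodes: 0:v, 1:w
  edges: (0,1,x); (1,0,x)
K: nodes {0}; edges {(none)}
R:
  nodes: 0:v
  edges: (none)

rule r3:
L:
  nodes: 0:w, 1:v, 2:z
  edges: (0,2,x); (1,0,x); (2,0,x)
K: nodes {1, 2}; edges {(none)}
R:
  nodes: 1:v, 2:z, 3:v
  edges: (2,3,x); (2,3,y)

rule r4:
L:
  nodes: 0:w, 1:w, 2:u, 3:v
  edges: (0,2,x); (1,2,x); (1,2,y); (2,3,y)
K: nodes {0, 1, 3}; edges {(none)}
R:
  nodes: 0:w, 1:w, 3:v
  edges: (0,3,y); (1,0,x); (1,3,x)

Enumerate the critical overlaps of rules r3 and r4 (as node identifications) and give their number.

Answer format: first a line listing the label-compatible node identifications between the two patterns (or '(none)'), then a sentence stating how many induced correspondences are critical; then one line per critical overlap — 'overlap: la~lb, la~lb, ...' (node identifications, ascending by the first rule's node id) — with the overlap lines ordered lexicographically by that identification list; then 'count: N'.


label-compatible node identifications between L(r3) and L(r4): 0~0, 0~1, 1~3
4 of the induced correspondences are critical overlaps of r3 and r4.
overlap: 0~0
overlap: 0~0, 1~3
overlap: 0~1
overlap: 0~1, 1~3
count: 4


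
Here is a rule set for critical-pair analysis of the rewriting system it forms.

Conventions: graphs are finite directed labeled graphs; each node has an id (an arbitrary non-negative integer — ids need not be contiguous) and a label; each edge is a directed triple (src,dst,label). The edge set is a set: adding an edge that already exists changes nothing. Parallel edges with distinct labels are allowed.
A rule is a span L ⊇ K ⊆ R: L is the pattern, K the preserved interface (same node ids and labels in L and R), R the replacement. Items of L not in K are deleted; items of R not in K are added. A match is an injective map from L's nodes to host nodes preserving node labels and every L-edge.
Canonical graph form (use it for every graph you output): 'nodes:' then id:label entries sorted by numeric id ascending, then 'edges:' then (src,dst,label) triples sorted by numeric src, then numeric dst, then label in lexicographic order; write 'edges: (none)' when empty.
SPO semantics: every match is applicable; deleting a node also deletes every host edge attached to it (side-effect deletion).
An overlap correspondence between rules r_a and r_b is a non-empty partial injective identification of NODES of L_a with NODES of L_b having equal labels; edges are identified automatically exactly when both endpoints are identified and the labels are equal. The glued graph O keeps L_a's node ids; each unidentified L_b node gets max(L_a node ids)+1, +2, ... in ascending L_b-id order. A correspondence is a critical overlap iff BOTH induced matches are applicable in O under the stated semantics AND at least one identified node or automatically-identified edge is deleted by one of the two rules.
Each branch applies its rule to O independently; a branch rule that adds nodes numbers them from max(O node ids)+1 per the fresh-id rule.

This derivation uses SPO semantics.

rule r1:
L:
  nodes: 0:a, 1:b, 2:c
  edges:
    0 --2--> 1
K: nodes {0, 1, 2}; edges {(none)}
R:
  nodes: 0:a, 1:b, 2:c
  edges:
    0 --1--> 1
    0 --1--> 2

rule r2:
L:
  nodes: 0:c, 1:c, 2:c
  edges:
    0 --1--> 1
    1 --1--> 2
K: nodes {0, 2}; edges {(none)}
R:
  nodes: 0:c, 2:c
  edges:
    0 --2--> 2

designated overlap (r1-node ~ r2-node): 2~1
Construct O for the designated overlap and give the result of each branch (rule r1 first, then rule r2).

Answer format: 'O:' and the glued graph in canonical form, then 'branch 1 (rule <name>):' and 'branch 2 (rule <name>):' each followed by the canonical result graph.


O:
nodes: 0:a, 1:b, 2:c, 3:c, 4:c
edges: (0,1,2); (2,4,1); (3,2,1)
branch 1 (rule r1):
nodes: 0:a, 1:b, 2:c, 3:c, 4:c
edges: (0,1,1); (0,2,1); (2,4,1); (3,2,1)
branch 2 (rule r2):
nodes: 0:a, 1:b, 3:c, 4:c
edges: (0,1,2); (3,4,2)


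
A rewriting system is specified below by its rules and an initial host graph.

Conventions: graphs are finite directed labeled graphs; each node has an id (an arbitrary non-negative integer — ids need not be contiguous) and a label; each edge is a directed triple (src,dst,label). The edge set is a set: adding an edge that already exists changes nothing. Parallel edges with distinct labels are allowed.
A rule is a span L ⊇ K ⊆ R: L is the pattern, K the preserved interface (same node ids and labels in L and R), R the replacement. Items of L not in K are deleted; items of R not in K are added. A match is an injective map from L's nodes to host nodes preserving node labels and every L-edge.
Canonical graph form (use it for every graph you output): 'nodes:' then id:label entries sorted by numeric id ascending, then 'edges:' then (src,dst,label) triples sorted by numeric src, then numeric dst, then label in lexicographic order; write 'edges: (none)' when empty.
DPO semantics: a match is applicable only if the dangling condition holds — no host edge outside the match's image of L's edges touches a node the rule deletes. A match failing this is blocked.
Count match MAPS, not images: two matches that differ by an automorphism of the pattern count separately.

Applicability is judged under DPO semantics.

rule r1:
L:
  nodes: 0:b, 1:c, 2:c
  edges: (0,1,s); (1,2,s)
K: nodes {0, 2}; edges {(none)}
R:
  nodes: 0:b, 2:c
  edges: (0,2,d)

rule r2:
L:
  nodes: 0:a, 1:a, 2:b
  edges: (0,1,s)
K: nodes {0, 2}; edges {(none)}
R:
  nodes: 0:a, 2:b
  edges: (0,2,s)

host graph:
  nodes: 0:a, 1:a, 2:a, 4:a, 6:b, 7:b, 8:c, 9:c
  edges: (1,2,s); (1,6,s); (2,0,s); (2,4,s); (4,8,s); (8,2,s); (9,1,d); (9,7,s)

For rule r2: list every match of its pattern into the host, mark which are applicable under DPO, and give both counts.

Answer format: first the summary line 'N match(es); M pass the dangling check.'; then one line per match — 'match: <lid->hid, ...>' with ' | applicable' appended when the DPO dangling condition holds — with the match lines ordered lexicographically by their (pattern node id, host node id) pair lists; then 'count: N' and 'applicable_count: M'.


6 match(es); 2 pass the dangling check.
match: 0->1, 1->2, 2->6
match: 0->1, 1->2, 2->7
match: 0->2, 1->0, 2->6 | applicable
match: 0->2, 1->0, 2->7 | applicable
match: 0->2, 1->4, 2->6
match: 0->2, 1->4, 2->7
count: 6
applicable_count: 2


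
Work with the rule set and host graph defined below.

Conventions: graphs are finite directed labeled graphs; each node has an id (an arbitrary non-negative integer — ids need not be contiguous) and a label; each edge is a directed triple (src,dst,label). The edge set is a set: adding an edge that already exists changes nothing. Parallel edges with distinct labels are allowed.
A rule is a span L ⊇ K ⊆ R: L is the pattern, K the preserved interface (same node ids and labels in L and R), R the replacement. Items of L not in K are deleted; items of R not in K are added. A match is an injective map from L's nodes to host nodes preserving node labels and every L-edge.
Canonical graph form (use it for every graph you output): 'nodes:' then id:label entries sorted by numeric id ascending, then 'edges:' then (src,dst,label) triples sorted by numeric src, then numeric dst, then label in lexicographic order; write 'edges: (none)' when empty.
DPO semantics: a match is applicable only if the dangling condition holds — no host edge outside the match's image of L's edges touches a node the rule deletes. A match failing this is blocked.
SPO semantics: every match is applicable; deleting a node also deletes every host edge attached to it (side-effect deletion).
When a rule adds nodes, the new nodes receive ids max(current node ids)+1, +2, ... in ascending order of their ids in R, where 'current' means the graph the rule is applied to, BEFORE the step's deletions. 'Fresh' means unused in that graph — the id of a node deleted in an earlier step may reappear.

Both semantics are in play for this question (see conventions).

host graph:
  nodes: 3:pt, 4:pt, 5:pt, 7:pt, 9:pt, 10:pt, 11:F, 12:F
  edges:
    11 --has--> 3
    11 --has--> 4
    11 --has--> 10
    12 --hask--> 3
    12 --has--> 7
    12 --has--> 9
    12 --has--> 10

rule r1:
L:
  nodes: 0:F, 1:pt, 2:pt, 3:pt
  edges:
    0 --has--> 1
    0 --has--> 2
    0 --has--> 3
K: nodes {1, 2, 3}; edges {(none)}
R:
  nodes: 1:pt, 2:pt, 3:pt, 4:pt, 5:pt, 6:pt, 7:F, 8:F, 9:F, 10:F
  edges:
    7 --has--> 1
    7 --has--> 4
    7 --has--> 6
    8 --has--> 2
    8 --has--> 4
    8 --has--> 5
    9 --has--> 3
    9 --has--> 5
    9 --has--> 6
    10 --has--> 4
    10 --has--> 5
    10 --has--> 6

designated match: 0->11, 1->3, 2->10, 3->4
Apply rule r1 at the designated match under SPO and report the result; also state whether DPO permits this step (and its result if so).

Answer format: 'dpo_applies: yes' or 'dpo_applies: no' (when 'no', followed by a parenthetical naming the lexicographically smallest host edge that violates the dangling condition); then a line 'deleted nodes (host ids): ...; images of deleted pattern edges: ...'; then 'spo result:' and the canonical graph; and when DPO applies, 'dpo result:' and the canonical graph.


dpo_applies: yes
deleted nodes (host ids): 11; images of deleted pattern edges: (11,3,has); (11,4,has); (11,10,has)
spo result:
nodes: 3:pt, 4:pt, 5:pt, 7:pt, 9:pt, 10:pt, 12:F, 13:pt, 14:pt, 15:pt, 16:F, 17:F, 18:F, 19:F
edges: (12,3,hask); (12,7,has); (12,9,has); (12,10,has); (16,3,has); (16,13,has); (16,15,has); (17,10,has); (17,13,has); (17,14,has); (18,4,has); (18,14,has); (18,15,has); (19,13,has); (19,14,has); (19,15,has)
dpo result:
nodes: 3:pt, 4:pt, 5:pt, 7:pt, 9:pt, 10:pt, 12:F, 13:pt, 14:pt, 15:pt, 16:F, 17:F, 18:F, 19:F
edges: (12,3,hask); (12,7,has); (12,9,has); (12,10,has); (16,3,has); (16,13,has); (16,15,has); (17,10,has); (17,13,has); (17,14,has); (18,4,has); (18,14,has); (18,15,has); (19,13,has); (19,14,has); (19,15,has)


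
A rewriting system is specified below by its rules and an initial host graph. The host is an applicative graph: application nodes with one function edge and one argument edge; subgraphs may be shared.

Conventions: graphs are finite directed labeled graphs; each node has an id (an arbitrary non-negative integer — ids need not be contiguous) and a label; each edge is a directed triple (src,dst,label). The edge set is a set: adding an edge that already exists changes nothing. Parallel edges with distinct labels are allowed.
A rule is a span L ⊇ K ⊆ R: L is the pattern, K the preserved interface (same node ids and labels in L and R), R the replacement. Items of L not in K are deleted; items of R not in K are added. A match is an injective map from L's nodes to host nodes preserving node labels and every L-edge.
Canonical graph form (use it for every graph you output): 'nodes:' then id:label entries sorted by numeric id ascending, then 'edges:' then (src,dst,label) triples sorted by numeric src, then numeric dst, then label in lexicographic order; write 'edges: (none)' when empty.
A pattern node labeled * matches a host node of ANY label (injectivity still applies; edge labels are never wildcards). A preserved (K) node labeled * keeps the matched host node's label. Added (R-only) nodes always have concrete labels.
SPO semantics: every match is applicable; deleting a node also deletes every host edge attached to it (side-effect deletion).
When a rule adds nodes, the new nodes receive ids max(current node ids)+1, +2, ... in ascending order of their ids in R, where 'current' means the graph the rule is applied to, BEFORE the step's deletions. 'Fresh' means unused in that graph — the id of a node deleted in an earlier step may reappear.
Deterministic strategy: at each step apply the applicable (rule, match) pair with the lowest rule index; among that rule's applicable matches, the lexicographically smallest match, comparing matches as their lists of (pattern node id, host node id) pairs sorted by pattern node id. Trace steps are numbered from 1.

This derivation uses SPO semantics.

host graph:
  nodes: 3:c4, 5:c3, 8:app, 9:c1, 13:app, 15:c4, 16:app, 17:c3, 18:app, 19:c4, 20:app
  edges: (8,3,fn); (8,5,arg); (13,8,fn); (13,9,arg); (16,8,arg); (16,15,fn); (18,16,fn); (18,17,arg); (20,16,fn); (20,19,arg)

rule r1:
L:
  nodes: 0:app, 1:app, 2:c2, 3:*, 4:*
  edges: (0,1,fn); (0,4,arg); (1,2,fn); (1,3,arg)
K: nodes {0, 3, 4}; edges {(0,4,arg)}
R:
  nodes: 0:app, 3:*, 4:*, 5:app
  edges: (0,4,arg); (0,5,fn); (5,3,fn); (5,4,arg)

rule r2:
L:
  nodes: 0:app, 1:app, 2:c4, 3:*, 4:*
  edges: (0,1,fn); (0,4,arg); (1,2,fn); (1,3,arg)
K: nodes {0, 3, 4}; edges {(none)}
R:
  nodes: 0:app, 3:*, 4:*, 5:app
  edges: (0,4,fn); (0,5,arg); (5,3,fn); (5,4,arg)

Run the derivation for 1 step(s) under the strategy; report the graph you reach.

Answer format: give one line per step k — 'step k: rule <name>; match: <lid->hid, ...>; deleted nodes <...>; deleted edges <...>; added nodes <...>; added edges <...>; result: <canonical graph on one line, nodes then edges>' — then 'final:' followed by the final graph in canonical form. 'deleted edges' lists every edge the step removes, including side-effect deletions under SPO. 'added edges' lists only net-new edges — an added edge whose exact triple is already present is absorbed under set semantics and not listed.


step 1: rule r2; match: 0->13, 1->8, 2->3, 3->5, 4->9; deleted nodes 3, 8; deleted edges (8,3,fn); (8,5,arg); (13,8,fn); (13,9,arg); (16,8,arg); added nodes 21; added edges (13,9,fn); (13,21,arg); (21,5,fn); (21,9,arg); result: nodes: 5:c3, 9:c1, 13:app, 15:c4, 16:app, 17:c3, 18:app, 19:c4, 20:app, 21:app edges: (13,9,fn); (13,21,arg); (16,15,fn); (18,16,fn); (18,17,arg); (20,16,fn); (20,19,arg); (21,5,fn); (21,9,arg)
final:
nodes: 5:c3, 9:c1, 13:app, 15:c4, 16:app, 17:c3, 18:app, 19:c4, 20:app, 21:app
edges: (13,9,fn); (13,21,arg); (16,15,fn); (18,16,fn); (18,17,arg); (20,16,fn); (20,19,arg); (21,5,fn); (21,9,arg)


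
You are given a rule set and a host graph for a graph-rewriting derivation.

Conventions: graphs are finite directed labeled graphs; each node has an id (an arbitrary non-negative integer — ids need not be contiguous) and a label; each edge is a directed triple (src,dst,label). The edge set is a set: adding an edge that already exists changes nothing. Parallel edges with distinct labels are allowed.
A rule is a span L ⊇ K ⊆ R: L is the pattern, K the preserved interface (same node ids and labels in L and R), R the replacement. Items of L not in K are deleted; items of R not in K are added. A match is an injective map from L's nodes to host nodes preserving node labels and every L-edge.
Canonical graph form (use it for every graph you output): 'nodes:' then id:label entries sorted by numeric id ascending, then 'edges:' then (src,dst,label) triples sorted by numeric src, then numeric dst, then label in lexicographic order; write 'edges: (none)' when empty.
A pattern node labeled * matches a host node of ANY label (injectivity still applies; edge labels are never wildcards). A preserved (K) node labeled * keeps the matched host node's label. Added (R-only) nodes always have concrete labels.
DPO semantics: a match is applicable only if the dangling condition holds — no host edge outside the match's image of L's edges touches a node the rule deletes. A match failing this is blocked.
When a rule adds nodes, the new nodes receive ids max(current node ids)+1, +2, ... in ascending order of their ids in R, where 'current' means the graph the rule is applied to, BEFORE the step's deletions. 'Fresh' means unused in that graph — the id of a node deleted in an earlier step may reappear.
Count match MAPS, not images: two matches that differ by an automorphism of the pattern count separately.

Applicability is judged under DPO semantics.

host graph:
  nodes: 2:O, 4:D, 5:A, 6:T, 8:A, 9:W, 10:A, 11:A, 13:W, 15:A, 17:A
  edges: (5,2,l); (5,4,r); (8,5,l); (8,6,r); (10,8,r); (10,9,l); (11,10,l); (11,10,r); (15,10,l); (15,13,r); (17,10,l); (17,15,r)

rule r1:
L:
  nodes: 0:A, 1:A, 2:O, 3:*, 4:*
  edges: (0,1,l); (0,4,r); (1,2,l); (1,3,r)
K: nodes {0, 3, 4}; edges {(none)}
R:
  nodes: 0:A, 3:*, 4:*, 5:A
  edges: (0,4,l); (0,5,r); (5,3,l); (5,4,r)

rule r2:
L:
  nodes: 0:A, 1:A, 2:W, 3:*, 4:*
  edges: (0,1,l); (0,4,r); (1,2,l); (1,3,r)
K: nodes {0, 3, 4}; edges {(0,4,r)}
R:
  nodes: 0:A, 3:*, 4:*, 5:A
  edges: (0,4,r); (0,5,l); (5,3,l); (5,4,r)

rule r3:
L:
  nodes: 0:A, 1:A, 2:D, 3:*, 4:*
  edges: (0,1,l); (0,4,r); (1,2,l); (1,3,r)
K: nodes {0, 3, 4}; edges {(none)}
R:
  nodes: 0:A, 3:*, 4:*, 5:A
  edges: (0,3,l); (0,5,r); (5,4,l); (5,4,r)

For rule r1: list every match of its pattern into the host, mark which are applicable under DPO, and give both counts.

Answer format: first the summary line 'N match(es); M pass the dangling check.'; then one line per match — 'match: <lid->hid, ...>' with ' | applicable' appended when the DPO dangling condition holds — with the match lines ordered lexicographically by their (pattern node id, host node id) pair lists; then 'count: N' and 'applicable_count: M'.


1 match(es); 1 pass the dangling check.
match: 0->8, 1->5, 2->2, 3->4, 4->6 | applicable
count: 1
applicable_count: 1


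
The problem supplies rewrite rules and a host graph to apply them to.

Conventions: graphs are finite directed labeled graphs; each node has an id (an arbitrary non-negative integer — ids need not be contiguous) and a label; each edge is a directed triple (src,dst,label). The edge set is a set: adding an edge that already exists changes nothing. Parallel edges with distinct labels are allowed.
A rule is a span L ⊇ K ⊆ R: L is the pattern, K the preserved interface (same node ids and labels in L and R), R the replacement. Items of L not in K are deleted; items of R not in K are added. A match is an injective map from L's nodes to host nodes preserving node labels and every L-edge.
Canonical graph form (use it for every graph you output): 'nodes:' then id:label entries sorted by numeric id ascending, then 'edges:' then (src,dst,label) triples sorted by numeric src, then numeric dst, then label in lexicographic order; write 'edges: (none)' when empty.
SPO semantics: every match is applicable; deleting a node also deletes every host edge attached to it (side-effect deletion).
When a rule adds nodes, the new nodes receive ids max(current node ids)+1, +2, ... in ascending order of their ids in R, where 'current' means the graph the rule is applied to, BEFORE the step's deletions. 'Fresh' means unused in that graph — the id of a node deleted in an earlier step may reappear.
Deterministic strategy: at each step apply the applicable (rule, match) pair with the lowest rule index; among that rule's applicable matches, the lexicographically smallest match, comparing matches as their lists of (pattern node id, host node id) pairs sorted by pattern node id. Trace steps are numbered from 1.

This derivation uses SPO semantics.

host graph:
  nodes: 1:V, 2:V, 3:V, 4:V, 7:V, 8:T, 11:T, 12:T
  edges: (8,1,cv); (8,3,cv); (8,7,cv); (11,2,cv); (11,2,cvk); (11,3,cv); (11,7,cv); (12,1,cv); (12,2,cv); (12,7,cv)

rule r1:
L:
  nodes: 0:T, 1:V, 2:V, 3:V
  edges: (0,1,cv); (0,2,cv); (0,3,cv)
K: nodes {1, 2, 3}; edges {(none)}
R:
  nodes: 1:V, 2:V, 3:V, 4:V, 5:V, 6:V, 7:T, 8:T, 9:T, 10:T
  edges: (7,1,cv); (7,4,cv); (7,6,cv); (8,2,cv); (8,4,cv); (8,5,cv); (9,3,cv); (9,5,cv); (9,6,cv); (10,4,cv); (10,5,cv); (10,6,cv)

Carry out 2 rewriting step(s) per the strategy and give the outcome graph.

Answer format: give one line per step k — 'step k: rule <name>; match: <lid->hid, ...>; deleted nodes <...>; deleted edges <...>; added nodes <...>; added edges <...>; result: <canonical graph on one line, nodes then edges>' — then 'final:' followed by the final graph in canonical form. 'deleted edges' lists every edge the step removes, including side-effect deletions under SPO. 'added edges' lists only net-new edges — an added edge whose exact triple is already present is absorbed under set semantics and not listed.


step 1: rule r1; match: 0->8, 1->1, 2->3, 3->7; deleted nodes 8; deleted edges (8,1,cv); (8,3,cv); (8,7,cv); added nodes 13, 14, 15, 16, 17, 18, 19; added edges (16,1,cv); (16,13,cv); (16,15,cv); (17,3,cv); (17,13,cv); (17,14,cv); (18,7,cv); (18,14,cv); (18,15,cv); (19,13,cv); (19,14,cv); (19,15,cv); result: nodes: 1:V, 2:V, 3:V, 4:V, 7:V, 11:T, 12:T, 13:V, 14:V, 15:V, 16:T, 17:T, 18:T, 19:T edges: (11,2,cv); (11,2,cvk); (11,3,cv); (11,7,cv); (12,1,cv); (12,2,cv); (12,7,cv); (16,1,cv); (16,13,cv); (16,15,cv); (17,3,cv); (17,13,cv); (17,14,cv); (18,7,cv); (18,14,cv); (18,15,cv); (19,13,cv); (19,14,cv); (19,15,cv)
step 2: rule r1; match: 0->11, 1->2, 2->3, 3->7; deleted nodes 11; deleted edges (11,2,cv); (11,2,cvk); (11,3,cv); (11,7,cv); added nodes 20, 21, 22, 23, 24, 25, 26; added edges (23,2,cv); (23,20,cv); (23,22,cv); (24,3,cv); (24,20,cv); (24,21,cv); (25,7,cv); (25,21,cv); (25,22,cv); (26,20,cv); (26,21,cv); (26,22,cv); result: nodes: 1:V, 2:V, 3:V, 4:V, 7:V, 12:T, 13:V, 14:V, 15:V, 16:T, 17:T, 18:T, 19:T, 20:V, 21:V, 22:V, 23:T, 24:T, 25:T, 26:T edges: (12,1,cv); (12,2,cv); (12,7,cv); (16,1,cv); (16,13,cv); (16,15,cv); (17,3,cv); (17,13,cv); (17,14,cv); (18,7,cv); (18,14,cv); (18,15,cv); (19,13,cv); (19,14,cv); (19,15,cv); (23,2,cv); (23,20,cv); (23,22,cv); (24,3,cv); (24,20,cv); (24,21,cv); (25,7,cv); (25,21,cv); (25,22,cv); (26,20,cv); (26,21,cv); (26,22,cv)
final:
nodes: 1:V, 2:V, 3:V, 4:V, 7:V, 12:T, 13:V, 14:V, 15:V, 16:T, 17:T, 18:T, 19:T, 20:V, 21:V, 22:V, 23:T, 24:T, 25:T, 26:T
edges: (12,1,cv); (12,2,cv); (12,7,cv); (16,1,cv); (16,13,cv); (16,15,cv); (17,3,cv); (17,13,cv); (17,14,cv); (18,7,cv); (18,14,cv); (18,15,cv); (19,13,cv); (19,14,cv); (19,15,cv); (23,2,cv); (23,20,cv); (23,22,cv); (24,3,cv); (24,20,cv); (24,21,cv); (25,7,cv); (25,21,cv); (25,22,cv); (26,20,cv); (26,21,cv); (26,22,cv)
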